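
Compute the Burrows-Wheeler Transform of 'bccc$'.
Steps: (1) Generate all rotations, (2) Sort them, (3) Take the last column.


Rotations (sorted):
  0: $bccc -> last char: c
  1: bccc$ -> last char: $
  2: c$bcc -> last char: c
  3: cc$bc -> last char: c
  4: ccc$b -> last char: b


BWT = c$ccb


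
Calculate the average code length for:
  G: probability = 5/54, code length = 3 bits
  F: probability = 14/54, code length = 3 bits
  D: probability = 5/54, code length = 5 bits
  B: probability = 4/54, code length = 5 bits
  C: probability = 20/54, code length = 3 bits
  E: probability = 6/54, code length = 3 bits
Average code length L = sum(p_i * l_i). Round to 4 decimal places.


Weighted contributions p_i * l_i:
  G: (5/54) * 3 = 15/54
  F: (14/54) * 3 = 42/54
  D: (5/54) * 5 = 25/54
  B: (4/54) * 5 = 20/54
  C: (20/54) * 3 = 60/54
  E: (6/54) * 3 = 18/54
Sum = (15 + 42 + 25 + 20 + 60 + 18)/54 = 180/54

L = 180/54 = 3.3333 bits/symbol


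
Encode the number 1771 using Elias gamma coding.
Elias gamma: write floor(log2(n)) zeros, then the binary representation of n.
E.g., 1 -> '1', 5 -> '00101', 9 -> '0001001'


num_bits = floor(log2(1771)) + 1 = 11
leading_zeros = num_bits - 1 = 10
binary(1771) = 11011101011

Elias gamma(1771) = '0000000000' + '11011101011' = 000000000011011101011 (21 bits)


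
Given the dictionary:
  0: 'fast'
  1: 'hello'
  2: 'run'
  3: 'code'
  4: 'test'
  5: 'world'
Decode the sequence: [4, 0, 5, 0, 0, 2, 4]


Look up each index in the dictionary:
  4 -> 'test'
  0 -> 'fast'
  5 -> 'world'
  0 -> 'fast'
  0 -> 'fast'
  2 -> 'run'
  4 -> 'test'

Decoded: "test fast world fast fast run test"


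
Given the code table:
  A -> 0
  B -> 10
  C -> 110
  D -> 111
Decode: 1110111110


Decoding:
111 -> D
0 -> A
111 -> D
110 -> C


Result: DADC


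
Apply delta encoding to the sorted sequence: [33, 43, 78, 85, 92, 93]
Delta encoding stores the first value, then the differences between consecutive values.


First value: 33
Deltas:
  43 - 33 = 10
  78 - 43 = 35
  85 - 78 = 7
  92 - 85 = 7
  93 - 92 = 1


Delta encoded: [33, 10, 35, 7, 7, 1]


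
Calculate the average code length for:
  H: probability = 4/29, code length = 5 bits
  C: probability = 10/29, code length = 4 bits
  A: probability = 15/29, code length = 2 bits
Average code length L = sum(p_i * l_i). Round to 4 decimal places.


Weighted contributions p_i * l_i:
  H: (4/29) * 5 = 20/29
  C: (10/29) * 4 = 40/29
  A: (15/29) * 2 = 30/29
Sum = (20 + 40 + 30)/29 = 90/29

L = 90/29 = 3.1034 bits/symbol


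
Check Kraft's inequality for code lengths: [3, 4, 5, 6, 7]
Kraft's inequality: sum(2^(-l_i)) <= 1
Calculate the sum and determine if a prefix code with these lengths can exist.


Sum = 2^(-3) + 2^(-4) + 2^(-5) + 2^(-6) + 2^(-7)
    = 0.125 + 0.0625 + 0.03125 + 0.015625 + 0.0078125
    = 31/128 = 0.2421875
Since 0.2421875 <= 1, Kraft's inequality IS satisfied.
A prefix code with these lengths CAN exist.

Kraft sum = 0.2421875. Satisfied.


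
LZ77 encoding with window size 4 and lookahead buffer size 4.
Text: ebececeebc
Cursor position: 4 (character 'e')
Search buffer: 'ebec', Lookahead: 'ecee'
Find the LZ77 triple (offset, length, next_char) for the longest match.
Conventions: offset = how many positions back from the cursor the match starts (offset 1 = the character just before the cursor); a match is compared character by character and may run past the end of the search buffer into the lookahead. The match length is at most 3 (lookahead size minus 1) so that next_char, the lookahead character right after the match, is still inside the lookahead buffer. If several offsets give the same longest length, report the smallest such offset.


Try each offset into the search buffer:
  offset=1 (pos 3, char 'c'): match length 0
  offset=2 (pos 2, char 'e'): match length 3
  offset=3 (pos 1, char 'b'): match length 0
  offset=4 (pos 0, char 'e'): match length 1
Longest match has length 3 at offset 2.
next_char = character at position 4 + 3 = 7 -> 'e'

Best match: offset=2, length=3 (matching 'ece' starting at position 2)
LZ77 triple: (2, 3, 'e')


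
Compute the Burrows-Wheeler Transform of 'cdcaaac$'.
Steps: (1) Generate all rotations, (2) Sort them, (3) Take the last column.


Rotations (sorted):
  0: $cdcaaac -> last char: c
  1: aaac$cdc -> last char: c
  2: aac$cdca -> last char: a
  3: ac$cdcaa -> last char: a
  4: c$cdcaaa -> last char: a
  5: caaac$cd -> last char: d
  6: cdcaaac$ -> last char: $
  7: dcaaac$c -> last char: c


BWT = ccaaad$c


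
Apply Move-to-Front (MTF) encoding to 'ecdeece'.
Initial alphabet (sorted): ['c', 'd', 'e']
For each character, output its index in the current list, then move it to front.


MTF encoding:
'e': index 2 in ['c', 'd', 'e'] -> ['e', 'c', 'd']
'c': index 1 in ['e', 'c', 'd'] -> ['c', 'e', 'd']
'd': index 2 in ['c', 'e', 'd'] -> ['d', 'c', 'e']
'e': index 2 in ['d', 'c', 'e'] -> ['e', 'd', 'c']
'e': index 0 in ['e', 'd', 'c'] -> ['e', 'd', 'c']
'c': index 2 in ['e', 'd', 'c'] -> ['c', 'e', 'd']
'e': index 1 in ['c', 'e', 'd'] -> ['e', 'c', 'd']


Output: [2, 1, 2, 2, 0, 2, 1]


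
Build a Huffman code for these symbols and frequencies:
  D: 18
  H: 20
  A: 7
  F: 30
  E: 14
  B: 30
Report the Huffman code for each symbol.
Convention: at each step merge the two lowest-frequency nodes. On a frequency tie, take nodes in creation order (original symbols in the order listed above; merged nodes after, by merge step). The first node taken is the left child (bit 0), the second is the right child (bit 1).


Huffman tree construction:
Step 1: Merge A(7) + E(14) = 21
Step 2: Merge D(18) + H(20) = 38
Step 3: Merge (A+E)(21) + F(30) = 51
Step 4: Merge B(30) + (D+H)(38) = 68
Step 5: Merge ((A+E)+F)(51) + (B+(D+H))(68) = 119
Read each symbol's code off the tree from the root (left child = 0, right child = 1).

Codes:
  D: 110 (length 3)
  H: 111 (length 3)
  A: 000 (length 3)
  F: 01 (length 2)
  E: 001 (length 3)
  B: 10 (length 2)
Average code length: 297/119 = 2.4958 bits/symbol


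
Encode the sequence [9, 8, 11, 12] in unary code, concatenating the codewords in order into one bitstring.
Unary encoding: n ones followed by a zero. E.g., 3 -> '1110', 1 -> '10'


Encode each number as n ones followed by a terminating 0:
  9 -> 1111111110 (10 bits)
  8 -> 111111110 (9 bits)
  11 -> 111111111110 (12 bits)
  12 -> 1111111111110 (13 bits)
Total length = 10 + 9 + 12 + 13 = 44 bits.

Unary([9, 8, 11, 12]) = 11111111101111111101111111111101111111111110 (44 bits)


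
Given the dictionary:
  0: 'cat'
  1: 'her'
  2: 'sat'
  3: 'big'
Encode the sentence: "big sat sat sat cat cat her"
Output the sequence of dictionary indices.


Look up each word in the dictionary:
  'big' -> 3
  'sat' -> 2
  'sat' -> 2
  'sat' -> 2
  'cat' -> 0
  'cat' -> 0
  'her' -> 1

Encoded: [3, 2, 2, 2, 0, 0, 1]


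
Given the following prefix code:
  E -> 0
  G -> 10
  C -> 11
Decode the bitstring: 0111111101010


Decoding step by step:
Bits 0 -> E
Bits 11 -> C
Bits 11 -> C
Bits 11 -> C
Bits 10 -> G
Bits 10 -> G
Bits 10 -> G


Decoded message: ECCCGGG


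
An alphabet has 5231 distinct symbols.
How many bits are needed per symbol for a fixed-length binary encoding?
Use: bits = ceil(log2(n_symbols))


log2(5231) = 12.3529
Bracket: 2^12 = 4096 < 5231 <= 2^13 = 8192
So ceil(log2(5231)) = 13

bits = ceil(log2(5231)) = ceil(12.3529) = 13 bits


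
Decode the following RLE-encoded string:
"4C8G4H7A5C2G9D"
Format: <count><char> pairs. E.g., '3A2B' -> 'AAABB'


Expanding each <count><char> pair:
  4C -> 'CCCC'
  8G -> 'GGGGGGGG'
  4H -> 'HHHH'
  7A -> 'AAAAAAA'
  5C -> 'CCCCC'
  2G -> 'GG'
  9D -> 'DDDDDDDDD'

Decoded = CCCCGGGGGGGGHHHHAAAAAAACCCCCGGDDDDDDDDD


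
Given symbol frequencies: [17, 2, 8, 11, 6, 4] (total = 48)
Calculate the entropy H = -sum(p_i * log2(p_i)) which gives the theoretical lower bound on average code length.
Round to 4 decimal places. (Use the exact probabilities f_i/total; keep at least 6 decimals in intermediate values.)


Per-symbol terms -p_i * log2(p_i) with p_i = f_i/48:
  p = 17/48 = 0.354167: log2(p) = -1.497500, -p*log2(p) = 0.530364
  p = 2/48 = 0.041667: log2(p) = -4.584963, -p*log2(p) = 0.191040
  p = 8/48 = 0.166667: log2(p) = -2.584963, -p*log2(p) = 0.430827
  p = 11/48 = 0.229167: log2(p) = -2.125531, -p*log2(p) = 0.487101
  p = 6/48 = 0.125000: log2(p) = -3.000000, -p*log2(p) = 0.375000
  p = 4/48 = 0.083333: log2(p) = -3.584963, -p*log2(p) = 0.298747
H = 0.530364 + 0.191040 + 0.430827 + 0.487101 + 0.375000 + 0.298747 = 2.313079

H = 2.3131 bits/symbol


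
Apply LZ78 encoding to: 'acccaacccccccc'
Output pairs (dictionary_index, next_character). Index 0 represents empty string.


LZ78 encoding steps:
Dictionary: {0: ''}
Step 1: w='' (idx 0), next='a' -> output (0, 'a'), add 'a' as idx 1
Step 2: w='' (idx 0), next='c' -> output (0, 'c'), add 'c' as idx 2
Step 3: w='c' (idx 2), next='c' -> output (2, 'c'), add 'cc' as idx 3
Step 4: w='a' (idx 1), next='a' -> output (1, 'a'), add 'aa' as idx 4
Step 5: w='cc' (idx 3), next='c' -> output (3, 'c'), add 'ccc' as idx 5
Step 6: w='ccc' (idx 5), next='c' -> output (5, 'c'), add 'cccc' as idx 6
Step 7: w='c' (idx 2), end of input -> output (2, '')


Encoded: [(0, 'a'), (0, 'c'), (2, 'c'), (1, 'a'), (3, 'c'), (5, 'c'), (2, '')]


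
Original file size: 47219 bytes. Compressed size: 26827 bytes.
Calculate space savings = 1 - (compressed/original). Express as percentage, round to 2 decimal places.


ratio = compressed/original = 26827/47219 = 0.56814
savings = 1 - ratio = 1 - 0.56814 = 0.43186
as a percentage: 0.43186 * 100 = 43.19%

Space savings = 1 - 26827/47219 = 43.19%


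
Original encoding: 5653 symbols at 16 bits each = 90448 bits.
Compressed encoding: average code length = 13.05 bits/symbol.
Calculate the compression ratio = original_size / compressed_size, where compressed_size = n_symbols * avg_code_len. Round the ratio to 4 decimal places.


original_size = n_symbols * orig_bits = 5653 * 16 = 90448 bits
compressed_size = n_symbols * avg_code_len = 5653 * 13.05 = 73771.65 bits
ratio = original_size / compressed_size = 90448 / 73771.65 = 1.2261

Compression ratio = 1.2261


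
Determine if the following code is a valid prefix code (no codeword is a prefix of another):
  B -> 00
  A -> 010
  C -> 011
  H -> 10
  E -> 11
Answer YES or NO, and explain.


Checking each pair (does one codeword prefix another?):
  B='00' vs A='010': no prefix
  B='00' vs C='011': no prefix
  B='00' vs H='10': no prefix
  B='00' vs E='11': no prefix
  A='010' vs B='00': no prefix
  A='010' vs C='011': no prefix
  A='010' vs H='10': no prefix
  A='010' vs E='11': no prefix
  C='011' vs B='00': no prefix
  C='011' vs A='010': no prefix
  C='011' vs H='10': no prefix
  C='011' vs E='11': no prefix
  H='10' vs B='00': no prefix
  H='10' vs A='010': no prefix
  H='10' vs C='011': no prefix
  H='10' vs E='11': no prefix
  E='11' vs B='00': no prefix
  E='11' vs A='010': no prefix
  E='11' vs C='011': no prefix
  E='11' vs H='10': no prefix
No violation found over all pairs.

YES -- this is a valid prefix code. No codeword is a prefix of any other codeword.


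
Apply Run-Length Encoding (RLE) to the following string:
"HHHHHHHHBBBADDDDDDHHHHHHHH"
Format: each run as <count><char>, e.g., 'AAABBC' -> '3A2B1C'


Scanning runs left to right:
  i=0: run of 'H' x 8 -> '8H'
  i=8: run of 'B' x 3 -> '3B'
  i=11: run of 'A' x 1 -> '1A'
  i=12: run of 'D' x 6 -> '6D'
  i=18: run of 'H' x 8 -> '8H'

RLE = 8H3B1A6D8H


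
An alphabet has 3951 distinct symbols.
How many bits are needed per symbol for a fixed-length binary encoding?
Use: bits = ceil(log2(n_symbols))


log2(3951) = 11.948
Bracket: 2^11 = 2048 < 3951 <= 2^12 = 4096
So ceil(log2(3951)) = 12

bits = ceil(log2(3951)) = ceil(11.948) = 12 bits


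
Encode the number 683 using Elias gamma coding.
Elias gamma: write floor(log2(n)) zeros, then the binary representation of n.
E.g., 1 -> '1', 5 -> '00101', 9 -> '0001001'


num_bits = floor(log2(683)) + 1 = 10
leading_zeros = num_bits - 1 = 9
binary(683) = 1010101011

Elias gamma(683) = '000000000' + '1010101011' = 0000000001010101011 (19 bits)


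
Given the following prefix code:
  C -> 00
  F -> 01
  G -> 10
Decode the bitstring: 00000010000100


Decoding step by step:
Bits 00 -> C
Bits 00 -> C
Bits 00 -> C
Bits 10 -> G
Bits 00 -> C
Bits 01 -> F
Bits 00 -> C


Decoded message: CCCGCFC


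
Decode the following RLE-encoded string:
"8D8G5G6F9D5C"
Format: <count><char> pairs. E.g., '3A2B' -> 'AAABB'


Expanding each <count><char> pair:
  8D -> 'DDDDDDDD'
  8G -> 'GGGGGGGG'
  5G -> 'GGGGG'
  6F -> 'FFFFFF'
  9D -> 'DDDDDDDDD'
  5C -> 'CCCCC'

Decoded = DDDDDDDDGGGGGGGGGGGGGFFFFFFDDDDDDDDDCCCCC


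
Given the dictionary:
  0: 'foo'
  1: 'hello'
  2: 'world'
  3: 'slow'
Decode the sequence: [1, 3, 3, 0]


Look up each index in the dictionary:
  1 -> 'hello'
  3 -> 'slow'
  3 -> 'slow'
  0 -> 'foo'

Decoded: "hello slow slow foo"


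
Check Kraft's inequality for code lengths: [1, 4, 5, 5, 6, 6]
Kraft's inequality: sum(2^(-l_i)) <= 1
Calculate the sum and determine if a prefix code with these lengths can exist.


Sum = 2^(-1) + 2^(-4) + 2^(-5) + 2^(-5) + 2^(-6) + 2^(-6)
    = 0.5 + 0.0625 + 0.03125 + 0.03125 + 0.015625 + 0.015625
    = 42/64 = 0.65625
Since 0.65625 <= 1, Kraft's inequality IS satisfied.
A prefix code with these lengths CAN exist.

Kraft sum = 0.65625. Satisfied.


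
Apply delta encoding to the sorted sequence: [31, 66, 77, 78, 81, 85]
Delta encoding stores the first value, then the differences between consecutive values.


First value: 31
Deltas:
  66 - 31 = 35
  77 - 66 = 11
  78 - 77 = 1
  81 - 78 = 3
  85 - 81 = 4


Delta encoded: [31, 35, 11, 1, 3, 4]


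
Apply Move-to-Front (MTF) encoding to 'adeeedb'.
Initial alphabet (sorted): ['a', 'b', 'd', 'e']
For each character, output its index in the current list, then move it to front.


MTF encoding:
'a': index 0 in ['a', 'b', 'd', 'e'] -> ['a', 'b', 'd', 'e']
'd': index 2 in ['a', 'b', 'd', 'e'] -> ['d', 'a', 'b', 'e']
'e': index 3 in ['d', 'a', 'b', 'e'] -> ['e', 'd', 'a', 'b']
'e': index 0 in ['e', 'd', 'a', 'b'] -> ['e', 'd', 'a', 'b']
'e': index 0 in ['e', 'd', 'a', 'b'] -> ['e', 'd', 'a', 'b']
'd': index 1 in ['e', 'd', 'a', 'b'] -> ['d', 'e', 'a', 'b']
'b': index 3 in ['d', 'e', 'a', 'b'] -> ['b', 'd', 'e', 'a']


Output: [0, 2, 3, 0, 0, 1, 3]


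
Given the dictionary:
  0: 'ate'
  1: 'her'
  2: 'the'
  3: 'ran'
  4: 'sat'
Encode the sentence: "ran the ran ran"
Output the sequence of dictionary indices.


Look up each word in the dictionary:
  'ran' -> 3
  'the' -> 2
  'ran' -> 3
  'ran' -> 3

Encoded: [3, 2, 3, 3]


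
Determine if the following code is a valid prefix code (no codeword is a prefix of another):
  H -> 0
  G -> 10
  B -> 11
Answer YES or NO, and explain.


Checking each pair (does one codeword prefix another?):
  H='0' vs G='10': no prefix
  H='0' vs B='11': no prefix
  G='10' vs H='0': no prefix
  G='10' vs B='11': no prefix
  B='11' vs H='0': no prefix
  B='11' vs G='10': no prefix
No violation found over all pairs.

YES -- this is a valid prefix code. No codeword is a prefix of any other codeword.


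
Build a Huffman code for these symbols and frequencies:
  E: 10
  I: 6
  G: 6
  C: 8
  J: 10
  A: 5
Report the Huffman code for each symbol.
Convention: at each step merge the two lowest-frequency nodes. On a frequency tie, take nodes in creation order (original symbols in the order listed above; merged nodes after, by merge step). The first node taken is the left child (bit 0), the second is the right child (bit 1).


Huffman tree construction:
Step 1: Merge A(5) + I(6) = 11
Step 2: Merge G(6) + C(8) = 14
Step 3: Merge E(10) + J(10) = 20
Step 4: Merge (A+I)(11) + (G+C)(14) = 25
Step 5: Merge (E+J)(20) + ((A+I)+(G+C))(25) = 45
Read each symbol's code off the tree from the root (left child = 0, right child = 1).

Codes:
  E: 00 (length 2)
  I: 101 (length 3)
  G: 110 (length 3)
  C: 111 (length 3)
  J: 01 (length 2)
  A: 100 (length 3)
Average code length: 115/45 = 2.5556 bits/symbol


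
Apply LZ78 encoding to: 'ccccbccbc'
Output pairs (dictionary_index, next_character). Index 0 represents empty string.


LZ78 encoding steps:
Dictionary: {0: ''}
Step 1: w='' (idx 0), next='c' -> output (0, 'c'), add 'c' as idx 1
Step 2: w='c' (idx 1), next='c' -> output (1, 'c'), add 'cc' as idx 2
Step 3: w='c' (idx 1), next='b' -> output (1, 'b'), add 'cb' as idx 3
Step 4: w='cc' (idx 2), next='b' -> output (2, 'b'), add 'ccb' as idx 4
Step 5: w='c' (idx 1), end of input -> output (1, '')


Encoded: [(0, 'c'), (1, 'c'), (1, 'b'), (2, 'b'), (1, '')]


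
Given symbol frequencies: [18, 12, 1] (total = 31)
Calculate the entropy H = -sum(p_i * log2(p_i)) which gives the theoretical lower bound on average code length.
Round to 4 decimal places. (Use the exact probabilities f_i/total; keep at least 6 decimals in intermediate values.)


Per-symbol terms -p_i * log2(p_i) with p_i = f_i/31:
  p = 18/31 = 0.580645: log2(p) = -0.784271, -p*log2(p) = 0.455383
  p = 12/31 = 0.387097: log2(p) = -1.369234, -p*log2(p) = 0.530026
  p = 1/31 = 0.032258: log2(p) = -4.954196, -p*log2(p) = 0.159813
H = 0.455383 + 0.530026 + 0.159813 = 1.145222

H = 1.1452 bits/symbol


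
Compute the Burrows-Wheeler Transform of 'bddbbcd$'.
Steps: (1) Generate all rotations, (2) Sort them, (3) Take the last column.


Rotations (sorted):
  0: $bddbbcd -> last char: d
  1: bbcd$bdd -> last char: d
  2: bcd$bddb -> last char: b
  3: bddbbcd$ -> last char: $
  4: cd$bddbb -> last char: b
  5: d$bddbbc -> last char: c
  6: dbbcd$bd -> last char: d
  7: ddbbcd$b -> last char: b


BWT = ddb$bcdb


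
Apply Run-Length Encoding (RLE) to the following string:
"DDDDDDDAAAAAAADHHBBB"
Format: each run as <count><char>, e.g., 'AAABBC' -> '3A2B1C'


Scanning runs left to right:
  i=0: run of 'D' x 7 -> '7D'
  i=7: run of 'A' x 7 -> '7A'
  i=14: run of 'D' x 1 -> '1D'
  i=15: run of 'H' x 2 -> '2H'
  i=17: run of 'B' x 3 -> '3B'

RLE = 7D7A1D2H3B


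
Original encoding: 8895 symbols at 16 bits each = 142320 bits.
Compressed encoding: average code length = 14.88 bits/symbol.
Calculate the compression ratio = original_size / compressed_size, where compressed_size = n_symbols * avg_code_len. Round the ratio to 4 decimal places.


original_size = n_symbols * orig_bits = 8895 * 16 = 142320 bits
compressed_size = n_symbols * avg_code_len = 8895 * 14.88 = 132357.6 bits
ratio = original_size / compressed_size = 142320 / 132357.6 = 1.0753

Compression ratio = 1.0753


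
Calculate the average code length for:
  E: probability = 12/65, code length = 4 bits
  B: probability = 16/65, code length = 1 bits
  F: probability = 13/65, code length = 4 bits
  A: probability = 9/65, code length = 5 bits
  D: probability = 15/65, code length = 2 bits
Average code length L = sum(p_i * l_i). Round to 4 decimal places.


Weighted contributions p_i * l_i:
  E: (12/65) * 4 = 48/65
  B: (16/65) * 1 = 16/65
  F: (13/65) * 4 = 52/65
  A: (9/65) * 5 = 45/65
  D: (15/65) * 2 = 30/65
Sum = (48 + 16 + 52 + 45 + 30)/65 = 191/65

L = 191/65 = 2.9385 bits/symbol


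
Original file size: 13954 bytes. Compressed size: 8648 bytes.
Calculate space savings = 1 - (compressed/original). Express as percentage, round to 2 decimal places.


ratio = compressed/original = 8648/13954 = 0.619751
savings = 1 - ratio = 1 - 0.619751 = 0.380249
as a percentage: 0.380249 * 100 = 38.02%

Space savings = 1 - 8648/13954 = 38.02%


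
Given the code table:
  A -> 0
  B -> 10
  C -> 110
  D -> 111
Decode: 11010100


Decoding:
110 -> C
10 -> B
10 -> B
0 -> A


Result: CBBA


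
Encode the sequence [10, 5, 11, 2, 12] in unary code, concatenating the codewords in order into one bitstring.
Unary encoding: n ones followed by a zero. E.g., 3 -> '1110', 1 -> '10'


Encode each number as n ones followed by a terminating 0:
  10 -> 11111111110 (11 bits)
  5 -> 111110 (6 bits)
  11 -> 111111111110 (12 bits)
  2 -> 110 (3 bits)
  12 -> 1111111111110 (13 bits)
Total length = 11 + 6 + 12 + 3 + 13 = 45 bits.

Unary([10, 5, 11, 2, 12]) = 111111111101111101111111111101101111111111110 (45 bits)


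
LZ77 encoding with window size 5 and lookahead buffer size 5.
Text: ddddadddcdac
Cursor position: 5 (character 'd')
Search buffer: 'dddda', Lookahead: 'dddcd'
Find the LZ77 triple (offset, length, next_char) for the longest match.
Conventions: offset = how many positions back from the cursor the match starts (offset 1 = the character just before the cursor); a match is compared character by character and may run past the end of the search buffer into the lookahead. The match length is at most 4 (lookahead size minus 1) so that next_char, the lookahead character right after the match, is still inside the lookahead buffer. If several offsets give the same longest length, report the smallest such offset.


Try each offset into the search buffer:
  offset=1 (pos 4, char 'a'): match length 0
  offset=2 (pos 3, char 'd'): match length 1
  offset=3 (pos 2, char 'd'): match length 2
  offset=4 (pos 1, char 'd'): match length 3
  offset=5 (pos 0, char 'd'): match length 3
Longest match has length 3, found at offsets 4, 5; take the smallest, offset 4.
next_char = character at position 5 + 3 = 8 -> 'c'

Best match: offset=4, length=3 (matching 'ddd' starting at position 1)
LZ77 triple: (4, 3, 'c')


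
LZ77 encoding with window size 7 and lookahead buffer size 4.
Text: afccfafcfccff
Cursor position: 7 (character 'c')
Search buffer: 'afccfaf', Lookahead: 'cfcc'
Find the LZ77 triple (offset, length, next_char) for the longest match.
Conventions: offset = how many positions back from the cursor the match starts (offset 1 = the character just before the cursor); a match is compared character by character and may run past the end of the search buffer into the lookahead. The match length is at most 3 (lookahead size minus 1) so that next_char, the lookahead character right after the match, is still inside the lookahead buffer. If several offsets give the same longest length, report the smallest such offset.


Try each offset into the search buffer:
  offset=1 (pos 6, char 'f'): match length 0
  offset=2 (pos 5, char 'a'): match length 0
  offset=3 (pos 4, char 'f'): match length 0
  offset=4 (pos 3, char 'c'): match length 2
  offset=5 (pos 2, char 'c'): match length 1
  offset=6 (pos 1, char 'f'): match length 0
  offset=7 (pos 0, char 'a'): match length 0
Longest match has length 2 at offset 4.
next_char = character at position 7 + 2 = 9 -> 'c'

Best match: offset=4, length=2 (matching 'cf' starting at position 3)
LZ77 triple: (4, 2, 'c')


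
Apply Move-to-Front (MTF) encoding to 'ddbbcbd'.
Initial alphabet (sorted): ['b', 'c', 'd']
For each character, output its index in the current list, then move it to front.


MTF encoding:
'd': index 2 in ['b', 'c', 'd'] -> ['d', 'b', 'c']
'd': index 0 in ['d', 'b', 'c'] -> ['d', 'b', 'c']
'b': index 1 in ['d', 'b', 'c'] -> ['b', 'd', 'c']
'b': index 0 in ['b', 'd', 'c'] -> ['b', 'd', 'c']
'c': index 2 in ['b', 'd', 'c'] -> ['c', 'b', 'd']
'b': index 1 in ['c', 'b', 'd'] -> ['b', 'c', 'd']
'd': index 2 in ['b', 'c', 'd'] -> ['d', 'b', 'c']


Output: [2, 0, 1, 0, 2, 1, 2]


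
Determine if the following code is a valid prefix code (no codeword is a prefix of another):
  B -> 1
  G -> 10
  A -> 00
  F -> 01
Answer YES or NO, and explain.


Checking each pair (does one codeword prefix another?):
  B='1' vs G='10': prefix -- VIOLATION

NO -- this is NOT a valid prefix code. B (1) is a prefix of G (10).


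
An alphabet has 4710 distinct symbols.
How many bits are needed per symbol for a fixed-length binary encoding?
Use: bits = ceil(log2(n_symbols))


log2(4710) = 12.2015
Bracket: 2^12 = 4096 < 4710 <= 2^13 = 8192
So ceil(log2(4710)) = 13

bits = ceil(log2(4710)) = ceil(12.2015) = 13 bits


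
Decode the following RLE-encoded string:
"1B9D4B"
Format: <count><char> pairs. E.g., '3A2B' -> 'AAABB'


Expanding each <count><char> pair:
  1B -> 'B'
  9D -> 'DDDDDDDDD'
  4B -> 'BBBB'

Decoded = BDDDDDDDDDBBBB


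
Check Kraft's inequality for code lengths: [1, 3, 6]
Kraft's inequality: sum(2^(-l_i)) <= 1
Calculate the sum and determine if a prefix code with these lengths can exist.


Sum = 2^(-1) + 2^(-3) + 2^(-6)
    = 0.5 + 0.125 + 0.015625
    = 41/64 = 0.640625
Since 0.640625 <= 1, Kraft's inequality IS satisfied.
A prefix code with these lengths CAN exist.

Kraft sum = 0.640625. Satisfied.


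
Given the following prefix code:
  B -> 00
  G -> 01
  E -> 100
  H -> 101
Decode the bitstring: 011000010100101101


Decoding step by step:
Bits 01 -> G
Bits 100 -> E
Bits 00 -> B
Bits 101 -> H
Bits 00 -> B
Bits 101 -> H
Bits 101 -> H


Decoded message: GEBHBHH


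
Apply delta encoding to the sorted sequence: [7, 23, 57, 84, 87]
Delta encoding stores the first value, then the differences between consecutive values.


First value: 7
Deltas:
  23 - 7 = 16
  57 - 23 = 34
  84 - 57 = 27
  87 - 84 = 3


Delta encoded: [7, 16, 34, 27, 3]


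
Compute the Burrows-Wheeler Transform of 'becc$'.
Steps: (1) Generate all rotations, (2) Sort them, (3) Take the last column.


Rotations (sorted):
  0: $becc -> last char: c
  1: becc$ -> last char: $
  2: c$bec -> last char: c
  3: cc$be -> last char: e
  4: ecc$b -> last char: b


BWT = c$ceb


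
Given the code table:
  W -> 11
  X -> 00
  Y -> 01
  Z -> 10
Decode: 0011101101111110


Decoding:
00 -> X
11 -> W
10 -> Z
11 -> W
01 -> Y
11 -> W
11 -> W
10 -> Z


Result: XWZWYWWZ


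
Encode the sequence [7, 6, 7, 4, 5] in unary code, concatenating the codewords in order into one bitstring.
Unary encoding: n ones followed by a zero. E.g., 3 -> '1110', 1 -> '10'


Encode each number as n ones followed by a terminating 0:
  7 -> 11111110 (8 bits)
  6 -> 1111110 (7 bits)
  7 -> 11111110 (8 bits)
  4 -> 11110 (5 bits)
  5 -> 111110 (6 bits)
Total length = 8 + 7 + 8 + 5 + 6 = 34 bits.

Unary([7, 6, 7, 4, 5]) = 1111111011111101111111011110111110 (34 bits)


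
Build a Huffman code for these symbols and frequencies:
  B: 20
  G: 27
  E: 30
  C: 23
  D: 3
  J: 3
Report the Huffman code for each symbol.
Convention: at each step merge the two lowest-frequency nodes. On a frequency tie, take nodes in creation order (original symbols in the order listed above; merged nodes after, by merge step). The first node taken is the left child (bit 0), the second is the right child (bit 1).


Huffman tree construction:
Step 1: Merge D(3) + J(3) = 6
Step 2: Merge (D+J)(6) + B(20) = 26
Step 3: Merge C(23) + ((D+J)+B)(26) = 49
Step 4: Merge G(27) + E(30) = 57
Step 5: Merge (C+((D+J)+B))(49) + (G+E)(57) = 106
Read each symbol's code off the tree from the root (left child = 0, right child = 1).

Codes:
  B: 011 (length 3)
  G: 10 (length 2)
  E: 11 (length 2)
  C: 00 (length 2)
  D: 0100 (length 4)
  J: 0101 (length 4)
Average code length: 244/106 = 2.3019 bits/symbol


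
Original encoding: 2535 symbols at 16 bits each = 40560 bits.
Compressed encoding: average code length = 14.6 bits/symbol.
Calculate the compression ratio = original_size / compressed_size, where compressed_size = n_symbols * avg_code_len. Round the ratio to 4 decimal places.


original_size = n_symbols * orig_bits = 2535 * 16 = 40560 bits
compressed_size = n_symbols * avg_code_len = 2535 * 14.6 = 37011.0 bits
ratio = original_size / compressed_size = 40560 / 37011.0 = 1.0959

Compression ratio = 1.0959


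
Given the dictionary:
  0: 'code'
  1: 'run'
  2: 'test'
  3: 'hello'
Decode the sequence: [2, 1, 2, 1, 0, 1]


Look up each index in the dictionary:
  2 -> 'test'
  1 -> 'run'
  2 -> 'test'
  1 -> 'run'
  0 -> 'code'
  1 -> 'run'

Decoded: "test run test run code run"


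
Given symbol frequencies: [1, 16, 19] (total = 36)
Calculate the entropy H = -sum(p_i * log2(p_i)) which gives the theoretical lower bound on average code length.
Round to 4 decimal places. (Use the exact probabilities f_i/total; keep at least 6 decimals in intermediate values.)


Per-symbol terms -p_i * log2(p_i) with p_i = f_i/36:
  p = 1/36 = 0.027778: log2(p) = -5.169925, -p*log2(p) = 0.143609
  p = 16/36 = 0.444444: log2(p) = -1.169925, -p*log2(p) = 0.519967
  p = 19/36 = 0.527778: log2(p) = -0.921997, -p*log2(p) = 0.486610
H = 0.143609 + 0.519967 + 0.486610 = 1.150186

H = 1.1502 bits/symbol


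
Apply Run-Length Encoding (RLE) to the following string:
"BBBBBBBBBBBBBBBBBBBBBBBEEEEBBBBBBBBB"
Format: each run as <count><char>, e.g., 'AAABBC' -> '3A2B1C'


Scanning runs left to right:
  i=0: run of 'B' x 23 -> '23B'
  i=23: run of 'E' x 4 -> '4E'
  i=27: run of 'B' x 9 -> '9B'

RLE = 23B4E9B


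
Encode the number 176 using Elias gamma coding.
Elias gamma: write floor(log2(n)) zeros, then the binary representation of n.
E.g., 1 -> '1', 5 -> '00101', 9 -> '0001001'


num_bits = floor(log2(176)) + 1 = 8
leading_zeros = num_bits - 1 = 7
binary(176) = 10110000

Elias gamma(176) = '0000000' + '10110000' = 000000010110000 (15 bits)


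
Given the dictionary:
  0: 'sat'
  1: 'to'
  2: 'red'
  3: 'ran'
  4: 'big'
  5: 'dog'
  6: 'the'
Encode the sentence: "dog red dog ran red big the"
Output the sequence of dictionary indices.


Look up each word in the dictionary:
  'dog' -> 5
  'red' -> 2
  'dog' -> 5
  'ran' -> 3
  'red' -> 2
  'big' -> 4
  'the' -> 6

Encoded: [5, 2, 5, 3, 2, 4, 6]


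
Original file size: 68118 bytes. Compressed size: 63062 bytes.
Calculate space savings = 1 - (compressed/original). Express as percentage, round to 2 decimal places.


ratio = compressed/original = 63062/68118 = 0.925776
savings = 1 - ratio = 1 - 0.925776 = 0.074224
as a percentage: 0.074224 * 100 = 7.42%

Space savings = 1 - 63062/68118 = 7.42%


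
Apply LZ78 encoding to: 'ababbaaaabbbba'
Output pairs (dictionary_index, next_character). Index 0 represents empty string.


LZ78 encoding steps:
Dictionary: {0: ''}
Step 1: w='' (idx 0), next='a' -> output (0, 'a'), add 'a' as idx 1
Step 2: w='' (idx 0), next='b' -> output (0, 'b'), add 'b' as idx 2
Step 3: w='a' (idx 1), next='b' -> output (1, 'b'), add 'ab' as idx 3
Step 4: w='b' (idx 2), next='a' -> output (2, 'a'), add 'ba' as idx 4
Step 5: w='a' (idx 1), next='a' -> output (1, 'a'), add 'aa' as idx 5
Step 6: w='ab' (idx 3), next='b' -> output (3, 'b'), add 'abb' as idx 6
Step 7: w='b' (idx 2), next='b' -> output (2, 'b'), add 'bb' as idx 7
Step 8: w='a' (idx 1), end of input -> output (1, '')


Encoded: [(0, 'a'), (0, 'b'), (1, 'b'), (2, 'a'), (1, 'a'), (3, 'b'), (2, 'b'), (1, '')]


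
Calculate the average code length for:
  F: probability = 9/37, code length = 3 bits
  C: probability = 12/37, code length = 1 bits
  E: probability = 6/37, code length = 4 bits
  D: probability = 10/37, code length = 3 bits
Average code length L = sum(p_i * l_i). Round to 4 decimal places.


Weighted contributions p_i * l_i:
  F: (9/37) * 3 = 27/37
  C: (12/37) * 1 = 12/37
  E: (6/37) * 4 = 24/37
  D: (10/37) * 3 = 30/37
Sum = (27 + 12 + 24 + 30)/37 = 93/37

L = 93/37 = 2.5135 bits/symbol


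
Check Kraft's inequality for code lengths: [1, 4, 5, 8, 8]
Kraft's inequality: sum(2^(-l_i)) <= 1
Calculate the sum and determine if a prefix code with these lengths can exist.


Sum = 2^(-1) + 2^(-4) + 2^(-5) + 2^(-8) + 2^(-8)
    = 0.5 + 0.0625 + 0.03125 + 0.00390625 + 0.00390625
    = 154/256 = 0.6015625
Since 0.6015625 <= 1, Kraft's inequality IS satisfied.
A prefix code with these lengths CAN exist.

Kraft sum = 0.6015625. Satisfied.


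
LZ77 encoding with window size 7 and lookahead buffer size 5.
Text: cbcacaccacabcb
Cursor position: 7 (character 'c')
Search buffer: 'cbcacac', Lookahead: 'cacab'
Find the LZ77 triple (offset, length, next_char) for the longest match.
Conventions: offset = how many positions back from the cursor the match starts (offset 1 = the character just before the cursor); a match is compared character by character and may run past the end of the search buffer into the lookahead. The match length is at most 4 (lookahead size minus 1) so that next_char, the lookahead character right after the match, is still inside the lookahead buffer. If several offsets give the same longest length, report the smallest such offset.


Try each offset into the search buffer:
  offset=1 (pos 6, char 'c'): match length 1
  offset=2 (pos 5, char 'a'): match length 0
  offset=3 (pos 4, char 'c'): match length 3
  offset=4 (pos 3, char 'a'): match length 0
  offset=5 (pos 2, char 'c'): match length 4
  offset=6 (pos 1, char 'b'): match length 0
  offset=7 (pos 0, char 'c'): match length 1
Longest match has length 4 at offset 5.
next_char = character at position 7 + 4 = 11 -> 'b'

Best match: offset=5, length=4 (matching 'caca' starting at position 2)
LZ77 triple: (5, 4, 'b')


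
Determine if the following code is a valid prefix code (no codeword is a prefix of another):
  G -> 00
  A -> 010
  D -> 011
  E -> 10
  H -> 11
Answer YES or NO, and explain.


Checking each pair (does one codeword prefix another?):
  G='00' vs A='010': no prefix
  G='00' vs D='011': no prefix
  G='00' vs E='10': no prefix
  G='00' vs H='11': no prefix
  A='010' vs G='00': no prefix
  A='010' vs D='011': no prefix
  A='010' vs E='10': no prefix
  A='010' vs H='11': no prefix
  D='011' vs G='00': no prefix
  D='011' vs A='010': no prefix
  D='011' vs E='10': no prefix
  D='011' vs H='11': no prefix
  E='10' vs G='00': no prefix
  E='10' vs A='010': no prefix
  E='10' vs D='011': no prefix
  E='10' vs H='11': no prefix
  H='11' vs G='00': no prefix
  H='11' vs A='010': no prefix
  H='11' vs D='011': no prefix
  H='11' vs E='10': no prefix
No violation found over all pairs.

YES -- this is a valid prefix code. No codeword is a prefix of any other codeword.


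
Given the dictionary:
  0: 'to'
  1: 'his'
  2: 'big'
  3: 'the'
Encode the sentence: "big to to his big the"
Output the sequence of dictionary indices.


Look up each word in the dictionary:
  'big' -> 2
  'to' -> 0
  'to' -> 0
  'his' -> 1
  'big' -> 2
  'the' -> 3

Encoded: [2, 0, 0, 1, 2, 3]


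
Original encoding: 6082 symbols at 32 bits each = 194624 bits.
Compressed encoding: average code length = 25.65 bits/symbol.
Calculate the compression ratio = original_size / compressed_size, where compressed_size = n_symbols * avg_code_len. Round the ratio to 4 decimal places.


original_size = n_symbols * orig_bits = 6082 * 32 = 194624 bits
compressed_size = n_symbols * avg_code_len = 6082 * 25.65 = 156003.3 bits
ratio = original_size / compressed_size = 194624 / 156003.3 = 1.2476

Compression ratio = 1.2476


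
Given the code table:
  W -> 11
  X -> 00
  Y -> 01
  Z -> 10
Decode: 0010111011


Decoding:
00 -> X
10 -> Z
11 -> W
10 -> Z
11 -> W


Result: XZWZW


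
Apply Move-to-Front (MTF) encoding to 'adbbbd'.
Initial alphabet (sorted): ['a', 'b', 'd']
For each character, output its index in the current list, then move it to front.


MTF encoding:
'a': index 0 in ['a', 'b', 'd'] -> ['a', 'b', 'd']
'd': index 2 in ['a', 'b', 'd'] -> ['d', 'a', 'b']
'b': index 2 in ['d', 'a', 'b'] -> ['b', 'd', 'a']
'b': index 0 in ['b', 'd', 'a'] -> ['b', 'd', 'a']
'b': index 0 in ['b', 'd', 'a'] -> ['b', 'd', 'a']
'd': index 1 in ['b', 'd', 'a'] -> ['d', 'b', 'a']


Output: [0, 2, 2, 0, 0, 1]


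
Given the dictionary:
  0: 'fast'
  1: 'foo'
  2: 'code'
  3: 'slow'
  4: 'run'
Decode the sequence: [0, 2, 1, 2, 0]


Look up each index in the dictionary:
  0 -> 'fast'
  2 -> 'code'
  1 -> 'foo'
  2 -> 'code'
  0 -> 'fast'

Decoded: "fast code foo code fast"


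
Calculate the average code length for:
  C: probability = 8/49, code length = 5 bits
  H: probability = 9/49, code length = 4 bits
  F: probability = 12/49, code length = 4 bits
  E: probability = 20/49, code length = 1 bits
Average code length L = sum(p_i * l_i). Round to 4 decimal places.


Weighted contributions p_i * l_i:
  C: (8/49) * 5 = 40/49
  H: (9/49) * 4 = 36/49
  F: (12/49) * 4 = 48/49
  E: (20/49) * 1 = 20/49
Sum = (40 + 36 + 48 + 20)/49 = 144/49

L = 144/49 = 2.9388 bits/symbol


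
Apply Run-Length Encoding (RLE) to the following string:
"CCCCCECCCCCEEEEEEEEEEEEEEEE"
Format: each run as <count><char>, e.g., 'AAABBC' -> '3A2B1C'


Scanning runs left to right:
  i=0: run of 'C' x 5 -> '5C'
  i=5: run of 'E' x 1 -> '1E'
  i=6: run of 'C' x 5 -> '5C'
  i=11: run of 'E' x 16 -> '16E'

RLE = 5C1E5C16E


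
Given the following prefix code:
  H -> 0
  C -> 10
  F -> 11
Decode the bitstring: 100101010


Decoding step by step:
Bits 10 -> C
Bits 0 -> H
Bits 10 -> C
Bits 10 -> C
Bits 10 -> C


Decoded message: CHCCC


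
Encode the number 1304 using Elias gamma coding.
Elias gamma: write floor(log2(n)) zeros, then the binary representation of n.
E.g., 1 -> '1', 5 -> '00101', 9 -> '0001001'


num_bits = floor(log2(1304)) + 1 = 11
leading_zeros = num_bits - 1 = 10
binary(1304) = 10100011000

Elias gamma(1304) = '0000000000' + '10100011000' = 000000000010100011000 (21 bits)


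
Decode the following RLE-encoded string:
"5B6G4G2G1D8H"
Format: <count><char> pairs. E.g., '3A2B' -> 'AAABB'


Expanding each <count><char> pair:
  5B -> 'BBBBB'
  6G -> 'GGGGGG'
  4G -> 'GGGG'
  2G -> 'GG'
  1D -> 'D'
  8H -> 'HHHHHHHH'

Decoded = BBBBBGGGGGGGGGGGGDHHHHHHHH


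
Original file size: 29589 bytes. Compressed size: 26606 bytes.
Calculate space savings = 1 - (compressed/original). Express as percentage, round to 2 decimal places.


ratio = compressed/original = 26606/29589 = 0.899186
savings = 1 - ratio = 1 - 0.899186 = 0.100814
as a percentage: 0.100814 * 100 = 10.08%

Space savings = 1 - 26606/29589 = 10.08%


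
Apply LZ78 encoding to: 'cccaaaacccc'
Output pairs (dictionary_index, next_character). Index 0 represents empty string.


LZ78 encoding steps:
Dictionary: {0: ''}
Step 1: w='' (idx 0), next='c' -> output (0, 'c'), add 'c' as idx 1
Step 2: w='c' (idx 1), next='c' -> output (1, 'c'), add 'cc' as idx 2
Step 3: w='' (idx 0), next='a' -> output (0, 'a'), add 'a' as idx 3
Step 4: w='a' (idx 3), next='a' -> output (3, 'a'), add 'aa' as idx 4
Step 5: w='a' (idx 3), next='c' -> output (3, 'c'), add 'ac' as idx 5
Step 6: w='cc' (idx 2), next='c' -> output (2, 'c'), add 'ccc' as idx 6


Encoded: [(0, 'c'), (1, 'c'), (0, 'a'), (3, 'a'), (3, 'c'), (2, 'c')]


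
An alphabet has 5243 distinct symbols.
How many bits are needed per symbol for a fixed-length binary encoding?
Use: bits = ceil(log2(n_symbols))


log2(5243) = 12.3562
Bracket: 2^12 = 4096 < 5243 <= 2^13 = 8192
So ceil(log2(5243)) = 13

bits = ceil(log2(5243)) = ceil(12.3562) = 13 bits


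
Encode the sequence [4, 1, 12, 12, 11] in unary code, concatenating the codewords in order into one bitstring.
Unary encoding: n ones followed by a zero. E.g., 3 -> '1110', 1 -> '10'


Encode each number as n ones followed by a terminating 0:
  4 -> 11110 (5 bits)
  1 -> 10 (2 bits)
  12 -> 1111111111110 (13 bits)
  12 -> 1111111111110 (13 bits)
  11 -> 111111111110 (12 bits)
Total length = 5 + 2 + 13 + 13 + 12 = 45 bits.

Unary([4, 1, 12, 12, 11]) = 111101011111111111101111111111110111111111110 (45 bits)


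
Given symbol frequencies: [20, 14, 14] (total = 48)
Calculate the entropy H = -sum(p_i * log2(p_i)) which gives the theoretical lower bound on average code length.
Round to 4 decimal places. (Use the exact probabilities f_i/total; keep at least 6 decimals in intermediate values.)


Per-symbol terms -p_i * log2(p_i) with p_i = f_i/48:
  p = 20/48 = 0.416667: log2(p) = -1.263034, -p*log2(p) = 0.526264
  p = 14/48 = 0.291667: log2(p) = -1.777608, -p*log2(p) = 0.518469
  p = 14/48 = 0.291667: log2(p) = -1.777608, -p*log2(p) = 0.518469
H = 0.526264 + 0.518469 + 0.518469 = 1.563202

H = 1.5632 bits/symbol


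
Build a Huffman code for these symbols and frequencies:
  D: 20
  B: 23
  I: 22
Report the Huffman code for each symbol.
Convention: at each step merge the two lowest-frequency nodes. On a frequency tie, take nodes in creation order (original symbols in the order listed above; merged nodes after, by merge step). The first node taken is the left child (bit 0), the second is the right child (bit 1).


Huffman tree construction:
Step 1: Merge D(20) + I(22) = 42
Step 2: Merge B(23) + (D+I)(42) = 65
Read each symbol's code off the tree from the root (left child = 0, right child = 1).

Codes:
  D: 10 (length 2)
  B: 0 (length 1)
  I: 11 (length 2)
Average code length: 107/65 = 1.6462 bits/symbol
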